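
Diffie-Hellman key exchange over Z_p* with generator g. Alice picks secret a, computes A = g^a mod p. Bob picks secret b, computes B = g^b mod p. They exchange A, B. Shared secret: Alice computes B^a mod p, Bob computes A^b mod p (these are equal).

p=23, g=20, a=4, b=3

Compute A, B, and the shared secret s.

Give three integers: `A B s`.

Answer: 12 19 3

Derivation:
A = 20^4 mod 23  (bits of 4 = 100)
  bit 0 = 1: r = r^2 * 20 mod 23 = 1^2 * 20 = 1*20 = 20
  bit 1 = 0: r = r^2 mod 23 = 20^2 = 9
  bit 2 = 0: r = r^2 mod 23 = 9^2 = 12
  -> A = 12
B = 20^3 mod 23  (bits of 3 = 11)
  bit 0 = 1: r = r^2 * 20 mod 23 = 1^2 * 20 = 1*20 = 20
  bit 1 = 1: r = r^2 * 20 mod 23 = 20^2 * 20 = 9*20 = 19
  -> B = 19
s = B^a = 19^4 mod 23  (bits of 4 = 100)
  bit 0 = 1: r = r^2 * 19 mod 23 = 1^2 * 19 = 1*19 = 19
  bit 1 = 0: r = r^2 mod 23 = 19^2 = 16
  bit 2 = 0: r = r^2 mod 23 = 16^2 = 3
  -> s = B^a = 3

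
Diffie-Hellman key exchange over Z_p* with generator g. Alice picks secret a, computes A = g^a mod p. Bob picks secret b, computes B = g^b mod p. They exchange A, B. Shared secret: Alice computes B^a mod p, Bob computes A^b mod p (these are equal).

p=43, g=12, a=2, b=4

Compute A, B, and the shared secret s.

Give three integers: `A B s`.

Answer: 15 10 14

Derivation:
A = 12^2 mod 43  (bits of 2 = 10)
  bit 0 = 1: r = r^2 * 12 mod 43 = 1^2 * 12 = 1*12 = 12
  bit 1 = 0: r = r^2 mod 43 = 12^2 = 15
  -> A = 15
B = 12^4 mod 43  (bits of 4 = 100)
  bit 0 = 1: r = r^2 * 12 mod 43 = 1^2 * 12 = 1*12 = 12
  bit 1 = 0: r = r^2 mod 43 = 12^2 = 15
  bit 2 = 0: r = r^2 mod 43 = 15^2 = 10
  -> B = 10
s = B^a = 10^2 mod 43  (bits of 2 = 10)
  bit 0 = 1: r = r^2 * 10 mod 43 = 1^2 * 10 = 1*10 = 10
  bit 1 = 0: r = r^2 mod 43 = 10^2 = 14
  -> s = B^a = 14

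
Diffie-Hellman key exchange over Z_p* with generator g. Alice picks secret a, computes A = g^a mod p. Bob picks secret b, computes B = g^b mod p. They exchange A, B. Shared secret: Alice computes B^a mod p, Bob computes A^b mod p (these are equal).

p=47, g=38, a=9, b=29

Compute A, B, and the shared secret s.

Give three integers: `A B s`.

A = 38^9 mod 47  (bits of 9 = 1001)
  bit 0 = 1: r = r^2 * 38 mod 47 = 1^2 * 38 = 1*38 = 38
  bit 1 = 0: r = r^2 mod 47 = 38^2 = 34
  bit 2 = 0: r = r^2 mod 47 = 34^2 = 28
  bit 3 = 1: r = r^2 * 38 mod 47 = 28^2 * 38 = 32*38 = 41
  -> A = 41
B = 38^29 mod 47  (bits of 29 = 11101)
  bit 0 = 1: r = r^2 * 38 mod 47 = 1^2 * 38 = 1*38 = 38
  bit 1 = 1: r = r^2 * 38 mod 47 = 38^2 * 38 = 34*38 = 23
  bit 2 = 1: r = r^2 * 38 mod 47 = 23^2 * 38 = 12*38 = 33
  bit 3 = 0: r = r^2 mod 47 = 33^2 = 8
  bit 4 = 1: r = r^2 * 38 mod 47 = 8^2 * 38 = 17*38 = 35
  -> B = 35
s = B^a = 35^9 mod 47  (bits of 9 = 1001)
  bit 0 = 1: r = r^2 * 35 mod 47 = 1^2 * 35 = 1*35 = 35
  bit 1 = 0: r = r^2 mod 47 = 35^2 = 3
  bit 2 = 0: r = r^2 mod 47 = 3^2 = 9
  bit 3 = 1: r = r^2 * 35 mod 47 = 9^2 * 35 = 34*35 = 15
  -> s = B^a = 15

Answer: 41 35 15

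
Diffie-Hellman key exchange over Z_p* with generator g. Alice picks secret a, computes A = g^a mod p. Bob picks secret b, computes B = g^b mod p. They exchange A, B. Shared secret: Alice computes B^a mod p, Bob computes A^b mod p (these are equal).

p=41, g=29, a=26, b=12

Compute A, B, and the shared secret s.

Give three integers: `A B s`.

Answer: 5 25 16

Derivation:
A = 29^26 mod 41  (bits of 26 = 11010)
  bit 0 = 1: r = r^2 * 29 mod 41 = 1^2 * 29 = 1*29 = 29
  bit 1 = 1: r = r^2 * 29 mod 41 = 29^2 * 29 = 21*29 = 35
  bit 2 = 0: r = r^2 mod 41 = 35^2 = 36
  bit 3 = 1: r = r^2 * 29 mod 41 = 36^2 * 29 = 25*29 = 28
  bit 4 = 0: r = r^2 mod 41 = 28^2 = 5
  -> A = 5
B = 29^12 mod 41  (bits of 12 = 1100)
  bit 0 = 1: r = r^2 * 29 mod 41 = 1^2 * 29 = 1*29 = 29
  bit 1 = 1: r = r^2 * 29 mod 41 = 29^2 * 29 = 21*29 = 35
  bit 2 = 0: r = r^2 mod 41 = 35^2 = 36
  bit 3 = 0: r = r^2 mod 41 = 36^2 = 25
  -> B = 25
s = B^a = 25^26 mod 41  (bits of 26 = 11010)
  bit 0 = 1: r = r^2 * 25 mod 41 = 1^2 * 25 = 1*25 = 25
  bit 1 = 1: r = r^2 * 25 mod 41 = 25^2 * 25 = 10*25 = 4
  bit 2 = 0: r = r^2 mod 41 = 4^2 = 16
  bit 3 = 1: r = r^2 * 25 mod 41 = 16^2 * 25 = 10*25 = 4
  bit 4 = 0: r = r^2 mod 41 = 4^2 = 16
  -> s = B^a = 16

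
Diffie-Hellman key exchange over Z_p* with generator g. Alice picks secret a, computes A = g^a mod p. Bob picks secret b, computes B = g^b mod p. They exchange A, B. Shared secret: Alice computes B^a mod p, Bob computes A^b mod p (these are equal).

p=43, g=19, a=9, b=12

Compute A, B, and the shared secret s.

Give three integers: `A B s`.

Answer: 27 35 21

Derivation:
A = 19^9 mod 43  (bits of 9 = 1001)
  bit 0 = 1: r = r^2 * 19 mod 43 = 1^2 * 19 = 1*19 = 19
  bit 1 = 0: r = r^2 mod 43 = 19^2 = 17
  bit 2 = 0: r = r^2 mod 43 = 17^2 = 31
  bit 3 = 1: r = r^2 * 19 mod 43 = 31^2 * 19 = 15*19 = 27
  -> A = 27
B = 19^12 mod 43  (bits of 12 = 1100)
  bit 0 = 1: r = r^2 * 19 mod 43 = 1^2 * 19 = 1*19 = 19
  bit 1 = 1: r = r^2 * 19 mod 43 = 19^2 * 19 = 17*19 = 22
  bit 2 = 0: r = r^2 mod 43 = 22^2 = 11
  bit 3 = 0: r = r^2 mod 43 = 11^2 = 35
  -> B = 35
s = B^a = 35^9 mod 43  (bits of 9 = 1001)
  bit 0 = 1: r = r^2 * 35 mod 43 = 1^2 * 35 = 1*35 = 35
  bit 1 = 0: r = r^2 mod 43 = 35^2 = 21
  bit 2 = 0: r = r^2 mod 43 = 21^2 = 11
  bit 3 = 1: r = r^2 * 35 mod 43 = 11^2 * 35 = 35*35 = 21
  -> s = B^a = 21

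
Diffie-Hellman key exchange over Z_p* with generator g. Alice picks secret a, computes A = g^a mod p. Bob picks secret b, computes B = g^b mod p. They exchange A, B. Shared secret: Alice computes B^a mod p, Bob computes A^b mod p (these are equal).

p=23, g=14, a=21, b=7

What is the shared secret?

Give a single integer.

Answer: 17

Derivation:
A = 14^21 mod 23  (bits of 21 = 10101)
  bit 0 = 1: r = r^2 * 14 mod 23 = 1^2 * 14 = 1*14 = 14
  bit 1 = 0: r = r^2 mod 23 = 14^2 = 12
  bit 2 = 1: r = r^2 * 14 mod 23 = 12^2 * 14 = 6*14 = 15
  bit 3 = 0: r = r^2 mod 23 = 15^2 = 18
  bit 4 = 1: r = r^2 * 14 mod 23 = 18^2 * 14 = 2*14 = 5
  -> A = 5
B = 14^7 mod 23  (bits of 7 = 111)
  bit 0 = 1: r = r^2 * 14 mod 23 = 1^2 * 14 = 1*14 = 14
  bit 1 = 1: r = r^2 * 14 mod 23 = 14^2 * 14 = 12*14 = 7
  bit 2 = 1: r = r^2 * 14 mod 23 = 7^2 * 14 = 3*14 = 19
  -> B = 19
s = B^a = 19^21 mod 23  (bits of 21 = 10101)
  bit 0 = 1: r = r^2 * 19 mod 23 = 1^2 * 19 = 1*19 = 19
  bit 1 = 0: r = r^2 mod 23 = 19^2 = 16
  bit 2 = 1: r = r^2 * 19 mod 23 = 16^2 * 19 = 3*19 = 11
  bit 3 = 0: r = r^2 mod 23 = 11^2 = 6
  bit 4 = 1: r = r^2 * 19 mod 23 = 6^2 * 19 = 13*19 = 17
  -> s = B^a = 17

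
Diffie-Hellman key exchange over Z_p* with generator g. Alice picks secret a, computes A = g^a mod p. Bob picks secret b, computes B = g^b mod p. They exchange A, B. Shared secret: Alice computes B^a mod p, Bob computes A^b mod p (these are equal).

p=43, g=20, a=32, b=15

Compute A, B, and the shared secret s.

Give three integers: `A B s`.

Answer: 25 32 21

Derivation:
A = 20^32 mod 43  (bits of 32 = 100000)
  bit 0 = 1: r = r^2 * 20 mod 43 = 1^2 * 20 = 1*20 = 20
  bit 1 = 0: r = r^2 mod 43 = 20^2 = 13
  bit 2 = 0: r = r^2 mod 43 = 13^2 = 40
  bit 3 = 0: r = r^2 mod 43 = 40^2 = 9
  bit 4 = 0: r = r^2 mod 43 = 9^2 = 38
  bit 5 = 0: r = r^2 mod 43 = 38^2 = 25
  -> A = 25
B = 20^15 mod 43  (bits of 15 = 1111)
  bit 0 = 1: r = r^2 * 20 mod 43 = 1^2 * 20 = 1*20 = 20
  bit 1 = 1: r = r^2 * 20 mod 43 = 20^2 * 20 = 13*20 = 2
  bit 2 = 1: r = r^2 * 20 mod 43 = 2^2 * 20 = 4*20 = 37
  bit 3 = 1: r = r^2 * 20 mod 43 = 37^2 * 20 = 36*20 = 32
  -> B = 32
s = B^a = 32^32 mod 43  (bits of 32 = 100000)
  bit 0 = 1: r = r^2 * 32 mod 43 = 1^2 * 32 = 1*32 = 32
  bit 1 = 0: r = r^2 mod 43 = 32^2 = 35
  bit 2 = 0: r = r^2 mod 43 = 35^2 = 21
  bit 3 = 0: r = r^2 mod 43 = 21^2 = 11
  bit 4 = 0: r = r^2 mod 43 = 11^2 = 35
  bit 5 = 0: r = r^2 mod 43 = 35^2 = 21
  -> s = B^a = 21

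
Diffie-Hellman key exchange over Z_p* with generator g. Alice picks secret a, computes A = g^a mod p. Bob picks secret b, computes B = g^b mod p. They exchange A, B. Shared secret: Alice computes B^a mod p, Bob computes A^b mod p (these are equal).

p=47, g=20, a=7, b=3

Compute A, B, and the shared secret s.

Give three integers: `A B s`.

A = 20^7 mod 47  (bits of 7 = 111)
  bit 0 = 1: r = r^2 * 20 mod 47 = 1^2 * 20 = 1*20 = 20
  bit 1 = 1: r = r^2 * 20 mod 47 = 20^2 * 20 = 24*20 = 10
  bit 2 = 1: r = r^2 * 20 mod 47 = 10^2 * 20 = 6*20 = 26
  -> A = 26
B = 20^3 mod 47  (bits of 3 = 11)
  bit 0 = 1: r = r^2 * 20 mod 47 = 1^2 * 20 = 1*20 = 20
  bit 1 = 1: r = r^2 * 20 mod 47 = 20^2 * 20 = 24*20 = 10
  -> B = 10
s = B^a = 10^7 mod 47  (bits of 7 = 111)
  bit 0 = 1: r = r^2 * 10 mod 47 = 1^2 * 10 = 1*10 = 10
  bit 1 = 1: r = r^2 * 10 mod 47 = 10^2 * 10 = 6*10 = 13
  bit 2 = 1: r = r^2 * 10 mod 47 = 13^2 * 10 = 28*10 = 45
  -> s = B^a = 45

Answer: 26 10 45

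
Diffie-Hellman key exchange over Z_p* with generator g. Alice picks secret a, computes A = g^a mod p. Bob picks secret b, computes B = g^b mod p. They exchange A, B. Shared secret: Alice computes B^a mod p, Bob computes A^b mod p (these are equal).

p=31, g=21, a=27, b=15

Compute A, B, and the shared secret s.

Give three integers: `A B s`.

A = 21^27 mod 31  (bits of 27 = 11011)
  bit 0 = 1: r = r^2 * 21 mod 31 = 1^2 * 21 = 1*21 = 21
  bit 1 = 1: r = r^2 * 21 mod 31 = 21^2 * 21 = 7*21 = 23
  bit 2 = 0: r = r^2 mod 31 = 23^2 = 2
  bit 3 = 1: r = r^2 * 21 mod 31 = 2^2 * 21 = 4*21 = 22
  bit 4 = 1: r = r^2 * 21 mod 31 = 22^2 * 21 = 19*21 = 27
  -> A = 27
B = 21^15 mod 31  (bits of 15 = 1111)
  bit 0 = 1: r = r^2 * 21 mod 31 = 1^2 * 21 = 1*21 = 21
  bit 1 = 1: r = r^2 * 21 mod 31 = 21^2 * 21 = 7*21 = 23
  bit 2 = 1: r = r^2 * 21 mod 31 = 23^2 * 21 = 2*21 = 11
  bit 3 = 1: r = r^2 * 21 mod 31 = 11^2 * 21 = 28*21 = 30
  -> B = 30
s = B^a = 30^27 mod 31  (bits of 27 = 11011)
  bit 0 = 1: r = r^2 * 30 mod 31 = 1^2 * 30 = 1*30 = 30
  bit 1 = 1: r = r^2 * 30 mod 31 = 30^2 * 30 = 1*30 = 30
  bit 2 = 0: r = r^2 mod 31 = 30^2 = 1
  bit 3 = 1: r = r^2 * 30 mod 31 = 1^2 * 30 = 1*30 = 30
  bit 4 = 1: r = r^2 * 30 mod 31 = 30^2 * 30 = 1*30 = 30
  -> s = B^a = 30

Answer: 27 30 30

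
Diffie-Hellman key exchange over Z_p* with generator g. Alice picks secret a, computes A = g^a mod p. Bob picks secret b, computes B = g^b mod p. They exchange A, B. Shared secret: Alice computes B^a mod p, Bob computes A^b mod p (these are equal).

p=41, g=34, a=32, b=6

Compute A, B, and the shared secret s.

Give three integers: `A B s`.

Answer: 10 20 10

Derivation:
A = 34^32 mod 41  (bits of 32 = 100000)
  bit 0 = 1: r = r^2 * 34 mod 41 = 1^2 * 34 = 1*34 = 34
  bit 1 = 0: r = r^2 mod 41 = 34^2 = 8
  bit 2 = 0: r = r^2 mod 41 = 8^2 = 23
  bit 3 = 0: r = r^2 mod 41 = 23^2 = 37
  bit 4 = 0: r = r^2 mod 41 = 37^2 = 16
  bit 5 = 0: r = r^2 mod 41 = 16^2 = 10
  -> A = 10
B = 34^6 mod 41  (bits of 6 = 110)
  bit 0 = 1: r = r^2 * 34 mod 41 = 1^2 * 34 = 1*34 = 34
  bit 1 = 1: r = r^2 * 34 mod 41 = 34^2 * 34 = 8*34 = 26
  bit 2 = 0: r = r^2 mod 41 = 26^2 = 20
  -> B = 20
s = B^a = 20^32 mod 41  (bits of 32 = 100000)
  bit 0 = 1: r = r^2 * 20 mod 41 = 1^2 * 20 = 1*20 = 20
  bit 1 = 0: r = r^2 mod 41 = 20^2 = 31
  bit 2 = 0: r = r^2 mod 41 = 31^2 = 18
  bit 3 = 0: r = r^2 mod 41 = 18^2 = 37
  bit 4 = 0: r = r^2 mod 41 = 37^2 = 16
  bit 5 = 0: r = r^2 mod 41 = 16^2 = 10
  -> s = B^a = 10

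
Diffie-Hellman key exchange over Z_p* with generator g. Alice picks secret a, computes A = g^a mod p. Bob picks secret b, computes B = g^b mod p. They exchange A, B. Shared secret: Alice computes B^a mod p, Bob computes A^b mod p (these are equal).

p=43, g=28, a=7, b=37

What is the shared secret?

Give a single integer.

Answer: 7

Derivation:
A = 28^7 mod 43  (bits of 7 = 111)
  bit 0 = 1: r = r^2 * 28 mod 43 = 1^2 * 28 = 1*28 = 28
  bit 1 = 1: r = r^2 * 28 mod 43 = 28^2 * 28 = 10*28 = 22
  bit 2 = 1: r = r^2 * 28 mod 43 = 22^2 * 28 = 11*28 = 7
  -> A = 7
B = 28^37 mod 43  (bits of 37 = 100101)
  bit 0 = 1: r = r^2 * 28 mod 43 = 1^2 * 28 = 1*28 = 28
  bit 1 = 0: r = r^2 mod 43 = 28^2 = 10
  bit 2 = 0: r = r^2 mod 43 = 10^2 = 14
  bit 3 = 1: r = r^2 * 28 mod 43 = 14^2 * 28 = 24*28 = 27
  bit 4 = 0: r = r^2 mod 43 = 27^2 = 41
  bit 5 = 1: r = r^2 * 28 mod 43 = 41^2 * 28 = 4*28 = 26
  -> B = 26
s = B^a = 26^7 mod 43  (bits of 7 = 111)
  bit 0 = 1: r = r^2 * 26 mod 43 = 1^2 * 26 = 1*26 = 26
  bit 1 = 1: r = r^2 * 26 mod 43 = 26^2 * 26 = 31*26 = 32
  bit 2 = 1: r = r^2 * 26 mod 43 = 32^2 * 26 = 35*26 = 7
  -> s = B^a = 7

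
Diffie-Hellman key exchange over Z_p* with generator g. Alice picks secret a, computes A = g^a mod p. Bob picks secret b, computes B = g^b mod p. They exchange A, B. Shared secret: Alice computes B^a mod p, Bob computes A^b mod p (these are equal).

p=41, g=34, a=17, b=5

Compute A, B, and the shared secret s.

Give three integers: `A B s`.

Answer: 11 3 3

Derivation:
A = 34^17 mod 41  (bits of 17 = 10001)
  bit 0 = 1: r = r^2 * 34 mod 41 = 1^2 * 34 = 1*34 = 34
  bit 1 = 0: r = r^2 mod 41 = 34^2 = 8
  bit 2 = 0: r = r^2 mod 41 = 8^2 = 23
  bit 3 = 0: r = r^2 mod 41 = 23^2 = 37
  bit 4 = 1: r = r^2 * 34 mod 41 = 37^2 * 34 = 16*34 = 11
  -> A = 11
B = 34^5 mod 41  (bits of 5 = 101)
  bit 0 = 1: r = r^2 * 34 mod 41 = 1^2 * 34 = 1*34 = 34
  bit 1 = 0: r = r^2 mod 41 = 34^2 = 8
  bit 2 = 1: r = r^2 * 34 mod 41 = 8^2 * 34 = 23*34 = 3
  -> B = 3
s = B^a = 3^17 mod 41  (bits of 17 = 10001)
  bit 0 = 1: r = r^2 * 3 mod 41 = 1^2 * 3 = 1*3 = 3
  bit 1 = 0: r = r^2 mod 41 = 3^2 = 9
  bit 2 = 0: r = r^2 mod 41 = 9^2 = 40
  bit 3 = 0: r = r^2 mod 41 = 40^2 = 1
  bit 4 = 1: r = r^2 * 3 mod 41 = 1^2 * 3 = 1*3 = 3
  -> s = B^a = 3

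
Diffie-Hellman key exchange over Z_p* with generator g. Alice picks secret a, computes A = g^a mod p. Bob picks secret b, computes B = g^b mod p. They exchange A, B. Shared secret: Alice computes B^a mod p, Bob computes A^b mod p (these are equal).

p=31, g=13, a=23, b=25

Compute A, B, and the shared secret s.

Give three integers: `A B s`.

Answer: 24 26 6

Derivation:
A = 13^23 mod 31  (bits of 23 = 10111)
  bit 0 = 1: r = r^2 * 13 mod 31 = 1^2 * 13 = 1*13 = 13
  bit 1 = 0: r = r^2 mod 31 = 13^2 = 14
  bit 2 = 1: r = r^2 * 13 mod 31 = 14^2 * 13 = 10*13 = 6
  bit 3 = 1: r = r^2 * 13 mod 31 = 6^2 * 13 = 5*13 = 3
  bit 4 = 1: r = r^2 * 13 mod 31 = 3^2 * 13 = 9*13 = 24
  -> A = 24
B = 13^25 mod 31  (bits of 25 = 11001)
  bit 0 = 1: r = r^2 * 13 mod 31 = 1^2 * 13 = 1*13 = 13
  bit 1 = 1: r = r^2 * 13 mod 31 = 13^2 * 13 = 14*13 = 27
  bit 2 = 0: r = r^2 mod 31 = 27^2 = 16
  bit 3 = 0: r = r^2 mod 31 = 16^2 = 8
  bit 4 = 1: r = r^2 * 13 mod 31 = 8^2 * 13 = 2*13 = 26
  -> B = 26
s = B^a = 26^23 mod 31  (bits of 23 = 10111)
  bit 0 = 1: r = r^2 * 26 mod 31 = 1^2 * 26 = 1*26 = 26
  bit 1 = 0: r = r^2 mod 31 = 26^2 = 25
  bit 2 = 1: r = r^2 * 26 mod 31 = 25^2 * 26 = 5*26 = 6
  bit 3 = 1: r = r^2 * 26 mod 31 = 6^2 * 26 = 5*26 = 6
  bit 4 = 1: r = r^2 * 26 mod 31 = 6^2 * 26 = 5*26 = 6
  -> s = B^a = 6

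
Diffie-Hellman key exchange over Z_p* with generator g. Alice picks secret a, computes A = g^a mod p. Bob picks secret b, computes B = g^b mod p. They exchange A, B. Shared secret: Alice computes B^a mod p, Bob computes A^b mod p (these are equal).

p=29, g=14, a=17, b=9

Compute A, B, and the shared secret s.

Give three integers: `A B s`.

Answer: 11 3 2

Derivation:
A = 14^17 mod 29  (bits of 17 = 10001)
  bit 0 = 1: r = r^2 * 14 mod 29 = 1^2 * 14 = 1*14 = 14
  bit 1 = 0: r = r^2 mod 29 = 14^2 = 22
  bit 2 = 0: r = r^2 mod 29 = 22^2 = 20
  bit 3 = 0: r = r^2 mod 29 = 20^2 = 23
  bit 4 = 1: r = r^2 * 14 mod 29 = 23^2 * 14 = 7*14 = 11
  -> A = 11
B = 14^9 mod 29  (bits of 9 = 1001)
  bit 0 = 1: r = r^2 * 14 mod 29 = 1^2 * 14 = 1*14 = 14
  bit 1 = 0: r = r^2 mod 29 = 14^2 = 22
  bit 2 = 0: r = r^2 mod 29 = 22^2 = 20
  bit 3 = 1: r = r^2 * 14 mod 29 = 20^2 * 14 = 23*14 = 3
  -> B = 3
s = B^a = 3^17 mod 29  (bits of 17 = 10001)
  bit 0 = 1: r = r^2 * 3 mod 29 = 1^2 * 3 = 1*3 = 3
  bit 1 = 0: r = r^2 mod 29 = 3^2 = 9
  bit 2 = 0: r = r^2 mod 29 = 9^2 = 23
  bit 3 = 0: r = r^2 mod 29 = 23^2 = 7
  bit 4 = 1: r = r^2 * 3 mod 29 = 7^2 * 3 = 20*3 = 2
  -> s = B^a = 2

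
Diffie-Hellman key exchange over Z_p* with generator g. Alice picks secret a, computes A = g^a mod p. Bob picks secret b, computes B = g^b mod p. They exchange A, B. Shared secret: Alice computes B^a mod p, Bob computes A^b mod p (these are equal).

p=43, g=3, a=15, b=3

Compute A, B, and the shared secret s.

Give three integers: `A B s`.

Answer: 22 27 27

Derivation:
A = 3^15 mod 43  (bits of 15 = 1111)
  bit 0 = 1: r = r^2 * 3 mod 43 = 1^2 * 3 = 1*3 = 3
  bit 1 = 1: r = r^2 * 3 mod 43 = 3^2 * 3 = 9*3 = 27
  bit 2 = 1: r = r^2 * 3 mod 43 = 27^2 * 3 = 41*3 = 37
  bit 3 = 1: r = r^2 * 3 mod 43 = 37^2 * 3 = 36*3 = 22
  -> A = 22
B = 3^3 mod 43  (bits of 3 = 11)
  bit 0 = 1: r = r^2 * 3 mod 43 = 1^2 * 3 = 1*3 = 3
  bit 1 = 1: r = r^2 * 3 mod 43 = 3^2 * 3 = 9*3 = 27
  -> B = 27
s = B^a = 27^15 mod 43  (bits of 15 = 1111)
  bit 0 = 1: r = r^2 * 27 mod 43 = 1^2 * 27 = 1*27 = 27
  bit 1 = 1: r = r^2 * 27 mod 43 = 27^2 * 27 = 41*27 = 32
  bit 2 = 1: r = r^2 * 27 mod 43 = 32^2 * 27 = 35*27 = 42
  bit 3 = 1: r = r^2 * 27 mod 43 = 42^2 * 27 = 1*27 = 27
  -> s = B^a = 27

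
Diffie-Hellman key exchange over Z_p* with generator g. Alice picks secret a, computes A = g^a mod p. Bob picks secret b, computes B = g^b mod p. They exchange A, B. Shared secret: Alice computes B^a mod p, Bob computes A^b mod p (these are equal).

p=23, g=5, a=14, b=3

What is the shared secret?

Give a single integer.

A = 5^14 mod 23  (bits of 14 = 1110)
  bit 0 = 1: r = r^2 * 5 mod 23 = 1^2 * 5 = 1*5 = 5
  bit 1 = 1: r = r^2 * 5 mod 23 = 5^2 * 5 = 2*5 = 10
  bit 2 = 1: r = r^2 * 5 mod 23 = 10^2 * 5 = 8*5 = 17
  bit 3 = 0: r = r^2 mod 23 = 17^2 = 13
  -> A = 13
B = 5^3 mod 23  (bits of 3 = 11)
  bit 0 = 1: r = r^2 * 5 mod 23 = 1^2 * 5 = 1*5 = 5
  bit 1 = 1: r = r^2 * 5 mod 23 = 5^2 * 5 = 2*5 = 10
  -> B = 10
s = B^a = 10^14 mod 23  (bits of 14 = 1110)
  bit 0 = 1: r = r^2 * 10 mod 23 = 1^2 * 10 = 1*10 = 10
  bit 1 = 1: r = r^2 * 10 mod 23 = 10^2 * 10 = 8*10 = 11
  bit 2 = 1: r = r^2 * 10 mod 23 = 11^2 * 10 = 6*10 = 14
  bit 3 = 0: r = r^2 mod 23 = 14^2 = 12
  -> s = B^a = 12

Answer: 12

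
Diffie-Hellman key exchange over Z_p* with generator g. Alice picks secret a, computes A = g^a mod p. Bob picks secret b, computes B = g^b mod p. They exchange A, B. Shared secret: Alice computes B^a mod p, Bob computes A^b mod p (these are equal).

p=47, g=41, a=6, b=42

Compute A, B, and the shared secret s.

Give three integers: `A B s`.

Answer: 32 7 8

Derivation:
A = 41^6 mod 47  (bits of 6 = 110)
  bit 0 = 1: r = r^2 * 41 mod 47 = 1^2 * 41 = 1*41 = 41
  bit 1 = 1: r = r^2 * 41 mod 47 = 41^2 * 41 = 36*41 = 19
  bit 2 = 0: r = r^2 mod 47 = 19^2 = 32
  -> A = 32
B = 41^42 mod 47  (bits of 42 = 101010)
  bit 0 = 1: r = r^2 * 41 mod 47 = 1^2 * 41 = 1*41 = 41
  bit 1 = 0: r = r^2 mod 47 = 41^2 = 36
  bit 2 = 1: r = r^2 * 41 mod 47 = 36^2 * 41 = 27*41 = 26
  bit 3 = 0: r = r^2 mod 47 = 26^2 = 18
  bit 4 = 1: r = r^2 * 41 mod 47 = 18^2 * 41 = 42*41 = 30
  bit 5 = 0: r = r^2 mod 47 = 30^2 = 7
  -> B = 7
s = B^a = 7^6 mod 47  (bits of 6 = 110)
  bit 0 = 1: r = r^2 * 7 mod 47 = 1^2 * 7 = 1*7 = 7
  bit 1 = 1: r = r^2 * 7 mod 47 = 7^2 * 7 = 2*7 = 14
  bit 2 = 0: r = r^2 mod 47 = 14^2 = 8
  -> s = B^a = 8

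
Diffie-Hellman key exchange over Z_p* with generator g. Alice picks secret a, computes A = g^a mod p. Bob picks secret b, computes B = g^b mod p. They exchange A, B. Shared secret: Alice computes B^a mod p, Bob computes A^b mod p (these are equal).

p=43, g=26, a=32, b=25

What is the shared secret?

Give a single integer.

A = 26^32 mod 43  (bits of 32 = 100000)
  bit 0 = 1: r = r^2 * 26 mod 43 = 1^2 * 26 = 1*26 = 26
  bit 1 = 0: r = r^2 mod 43 = 26^2 = 31
  bit 2 = 0: r = r^2 mod 43 = 31^2 = 15
  bit 3 = 0: r = r^2 mod 43 = 15^2 = 10
  bit 4 = 0: r = r^2 mod 43 = 10^2 = 14
  bit 5 = 0: r = r^2 mod 43 = 14^2 = 24
  -> A = 24
B = 26^25 mod 43  (bits of 25 = 11001)
  bit 0 = 1: r = r^2 * 26 mod 43 = 1^2 * 26 = 1*26 = 26
  bit 1 = 1: r = r^2 * 26 mod 43 = 26^2 * 26 = 31*26 = 32
  bit 2 = 0: r = r^2 mod 43 = 32^2 = 35
  bit 3 = 0: r = r^2 mod 43 = 35^2 = 21
  bit 4 = 1: r = r^2 * 26 mod 43 = 21^2 * 26 = 11*26 = 28
  -> B = 28
s = B^a = 28^32 mod 43  (bits of 32 = 100000)
  bit 0 = 1: r = r^2 * 28 mod 43 = 1^2 * 28 = 1*28 = 28
  bit 1 = 0: r = r^2 mod 43 = 28^2 = 10
  bit 2 = 0: r = r^2 mod 43 = 10^2 = 14
  bit 3 = 0: r = r^2 mod 43 = 14^2 = 24
  bit 4 = 0: r = r^2 mod 43 = 24^2 = 17
  bit 5 = 0: r = r^2 mod 43 = 17^2 = 31
  -> s = B^a = 31

Answer: 31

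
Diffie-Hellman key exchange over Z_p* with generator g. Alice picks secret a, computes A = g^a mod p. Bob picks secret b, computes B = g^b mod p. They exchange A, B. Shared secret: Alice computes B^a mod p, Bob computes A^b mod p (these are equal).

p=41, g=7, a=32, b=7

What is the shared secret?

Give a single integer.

Answer: 18

Derivation:
A = 7^32 mod 41  (bits of 32 = 100000)
  bit 0 = 1: r = r^2 * 7 mod 41 = 1^2 * 7 = 1*7 = 7
  bit 1 = 0: r = r^2 mod 41 = 7^2 = 8
  bit 2 = 0: r = r^2 mod 41 = 8^2 = 23
  bit 3 = 0: r = r^2 mod 41 = 23^2 = 37
  bit 4 = 0: r = r^2 mod 41 = 37^2 = 16
  bit 5 = 0: r = r^2 mod 41 = 16^2 = 10
  -> A = 10
B = 7^7 mod 41  (bits of 7 = 111)
  bit 0 = 1: r = r^2 * 7 mod 41 = 1^2 * 7 = 1*7 = 7
  bit 1 = 1: r = r^2 * 7 mod 41 = 7^2 * 7 = 8*7 = 15
  bit 2 = 1: r = r^2 * 7 mod 41 = 15^2 * 7 = 20*7 = 17
  -> B = 17
s = B^a = 17^32 mod 41  (bits of 32 = 100000)
  bit 0 = 1: r = r^2 * 17 mod 41 = 1^2 * 17 = 1*17 = 17
  bit 1 = 0: r = r^2 mod 41 = 17^2 = 2
  bit 2 = 0: r = r^2 mod 41 = 2^2 = 4
  bit 3 = 0: r = r^2 mod 41 = 4^2 = 16
  bit 4 = 0: r = r^2 mod 41 = 16^2 = 10
  bit 5 = 0: r = r^2 mod 41 = 10^2 = 18
  -> s = B^a = 18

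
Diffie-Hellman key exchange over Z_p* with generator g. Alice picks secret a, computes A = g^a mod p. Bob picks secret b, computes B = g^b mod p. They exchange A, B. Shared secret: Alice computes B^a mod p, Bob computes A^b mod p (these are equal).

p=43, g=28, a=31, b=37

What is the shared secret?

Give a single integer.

Answer: 34

Derivation:
A = 28^31 mod 43  (bits of 31 = 11111)
  bit 0 = 1: r = r^2 * 28 mod 43 = 1^2 * 28 = 1*28 = 28
  bit 1 = 1: r = r^2 * 28 mod 43 = 28^2 * 28 = 10*28 = 22
  bit 2 = 1: r = r^2 * 28 mod 43 = 22^2 * 28 = 11*28 = 7
  bit 3 = 1: r = r^2 * 28 mod 43 = 7^2 * 28 = 6*28 = 39
  bit 4 = 1: r = r^2 * 28 mod 43 = 39^2 * 28 = 16*28 = 18
  -> A = 18
B = 28^37 mod 43  (bits of 37 = 100101)
  bit 0 = 1: r = r^2 * 28 mod 43 = 1^2 * 28 = 1*28 = 28
  bit 1 = 0: r = r^2 mod 43 = 28^2 = 10
  bit 2 = 0: r = r^2 mod 43 = 10^2 = 14
  bit 3 = 1: r = r^2 * 28 mod 43 = 14^2 * 28 = 24*28 = 27
  bit 4 = 0: r = r^2 mod 43 = 27^2 = 41
  bit 5 = 1: r = r^2 * 28 mod 43 = 41^2 * 28 = 4*28 = 26
  -> B = 26
s = B^a = 26^31 mod 43  (bits of 31 = 11111)
  bit 0 = 1: r = r^2 * 26 mod 43 = 1^2 * 26 = 1*26 = 26
  bit 1 = 1: r = r^2 * 26 mod 43 = 26^2 * 26 = 31*26 = 32
  bit 2 = 1: r = r^2 * 26 mod 43 = 32^2 * 26 = 35*26 = 7
  bit 3 = 1: r = r^2 * 26 mod 43 = 7^2 * 26 = 6*26 = 27
  bit 4 = 1: r = r^2 * 26 mod 43 = 27^2 * 26 = 41*26 = 34
  -> s = B^a = 34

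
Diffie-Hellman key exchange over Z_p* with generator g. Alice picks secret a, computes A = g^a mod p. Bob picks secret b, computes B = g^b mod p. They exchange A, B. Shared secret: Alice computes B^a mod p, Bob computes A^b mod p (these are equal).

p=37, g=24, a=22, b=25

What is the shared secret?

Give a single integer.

Answer: 4

Derivation:
A = 24^22 mod 37  (bits of 22 = 10110)
  bit 0 = 1: r = r^2 * 24 mod 37 = 1^2 * 24 = 1*24 = 24
  bit 1 = 0: r = r^2 mod 37 = 24^2 = 21
  bit 2 = 1: r = r^2 * 24 mod 37 = 21^2 * 24 = 34*24 = 2
  bit 3 = 1: r = r^2 * 24 mod 37 = 2^2 * 24 = 4*24 = 22
  bit 4 = 0: r = r^2 mod 37 = 22^2 = 3
  -> A = 3
B = 24^25 mod 37  (bits of 25 = 11001)
  bit 0 = 1: r = r^2 * 24 mod 37 = 1^2 * 24 = 1*24 = 24
  bit 1 = 1: r = r^2 * 24 mod 37 = 24^2 * 24 = 21*24 = 23
  bit 2 = 0: r = r^2 mod 37 = 23^2 = 11
  bit 3 = 0: r = r^2 mod 37 = 11^2 = 10
  bit 4 = 1: r = r^2 * 24 mod 37 = 10^2 * 24 = 26*24 = 32
  -> B = 32
s = B^a = 32^22 mod 37  (bits of 22 = 10110)
  bit 0 = 1: r = r^2 * 32 mod 37 = 1^2 * 32 = 1*32 = 32
  bit 1 = 0: r = r^2 mod 37 = 32^2 = 25
  bit 2 = 1: r = r^2 * 32 mod 37 = 25^2 * 32 = 33*32 = 20
  bit 3 = 1: r = r^2 * 32 mod 37 = 20^2 * 32 = 30*32 = 35
  bit 4 = 0: r = r^2 mod 37 = 35^2 = 4
  -> s = B^a = 4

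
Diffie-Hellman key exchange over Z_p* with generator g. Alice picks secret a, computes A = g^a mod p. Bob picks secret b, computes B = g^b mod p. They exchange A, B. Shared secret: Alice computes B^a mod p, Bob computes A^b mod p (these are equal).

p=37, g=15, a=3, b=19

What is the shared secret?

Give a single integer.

A = 15^3 mod 37  (bits of 3 = 11)
  bit 0 = 1: r = r^2 * 15 mod 37 = 1^2 * 15 = 1*15 = 15
  bit 1 = 1: r = r^2 * 15 mod 37 = 15^2 * 15 = 3*15 = 8
  -> A = 8
B = 15^19 mod 37  (bits of 19 = 10011)
  bit 0 = 1: r = r^2 * 15 mod 37 = 1^2 * 15 = 1*15 = 15
  bit 1 = 0: r = r^2 mod 37 = 15^2 = 3
  bit 2 = 0: r = r^2 mod 37 = 3^2 = 9
  bit 3 = 1: r = r^2 * 15 mod 37 = 9^2 * 15 = 7*15 = 31
  bit 4 = 1: r = r^2 * 15 mod 37 = 31^2 * 15 = 36*15 = 22
  -> B = 22
s = B^a = 22^3 mod 37  (bits of 3 = 11)
  bit 0 = 1: r = r^2 * 22 mod 37 = 1^2 * 22 = 1*22 = 22
  bit 1 = 1: r = r^2 * 22 mod 37 = 22^2 * 22 = 3*22 = 29
  -> s = B^a = 29

Answer: 29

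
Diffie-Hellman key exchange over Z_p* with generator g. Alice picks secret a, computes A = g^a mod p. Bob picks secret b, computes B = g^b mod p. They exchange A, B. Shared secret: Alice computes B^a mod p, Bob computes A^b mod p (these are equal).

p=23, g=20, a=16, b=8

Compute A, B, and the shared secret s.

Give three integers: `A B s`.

A = 20^16 mod 23  (bits of 16 = 10000)
  bit 0 = 1: r = r^2 * 20 mod 23 = 1^2 * 20 = 1*20 = 20
  bit 1 = 0: r = r^2 mod 23 = 20^2 = 9
  bit 2 = 0: r = r^2 mod 23 = 9^2 = 12
  bit 3 = 0: r = r^2 mod 23 = 12^2 = 6
  bit 4 = 0: r = r^2 mod 23 = 6^2 = 13
  -> A = 13
B = 20^8 mod 23  (bits of 8 = 1000)
  bit 0 = 1: r = r^2 * 20 mod 23 = 1^2 * 20 = 1*20 = 20
  bit 1 = 0: r = r^2 mod 23 = 20^2 = 9
  bit 2 = 0: r = r^2 mod 23 = 9^2 = 12
  bit 3 = 0: r = r^2 mod 23 = 12^2 = 6
  -> B = 6
s = B^a = 6^16 mod 23  (bits of 16 = 10000)
  bit 0 = 1: r = r^2 * 6 mod 23 = 1^2 * 6 = 1*6 = 6
  bit 1 = 0: r = r^2 mod 23 = 6^2 = 13
  bit 2 = 0: r = r^2 mod 23 = 13^2 = 8
  bit 3 = 0: r = r^2 mod 23 = 8^2 = 18
  bit 4 = 0: r = r^2 mod 23 = 18^2 = 2
  -> s = B^a = 2

Answer: 13 6 2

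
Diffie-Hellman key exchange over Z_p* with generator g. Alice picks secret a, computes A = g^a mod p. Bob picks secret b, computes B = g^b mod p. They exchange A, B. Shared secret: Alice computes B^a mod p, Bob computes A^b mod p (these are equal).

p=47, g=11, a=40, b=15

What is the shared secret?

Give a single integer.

A = 11^40 mod 47  (bits of 40 = 101000)
  bit 0 = 1: r = r^2 * 11 mod 47 = 1^2 * 11 = 1*11 = 11
  bit 1 = 0: r = r^2 mod 47 = 11^2 = 27
  bit 2 = 1: r = r^2 * 11 mod 47 = 27^2 * 11 = 24*11 = 29
  bit 3 = 0: r = r^2 mod 47 = 29^2 = 42
  bit 4 = 0: r = r^2 mod 47 = 42^2 = 25
  bit 5 = 0: r = r^2 mod 47 = 25^2 = 14
  -> A = 14
B = 11^15 mod 47  (bits of 15 = 1111)
  bit 0 = 1: r = r^2 * 11 mod 47 = 1^2 * 11 = 1*11 = 11
  bit 1 = 1: r = r^2 * 11 mod 47 = 11^2 * 11 = 27*11 = 15
  bit 2 = 1: r = r^2 * 11 mod 47 = 15^2 * 11 = 37*11 = 31
  bit 3 = 1: r = r^2 * 11 mod 47 = 31^2 * 11 = 21*11 = 43
  -> B = 43
s = B^a = 43^40 mod 47  (bits of 40 = 101000)
  bit 0 = 1: r = r^2 * 43 mod 47 = 1^2 * 43 = 1*43 = 43
  bit 1 = 0: r = r^2 mod 47 = 43^2 = 16
  bit 2 = 1: r = r^2 * 43 mod 47 = 16^2 * 43 = 21*43 = 10
  bit 3 = 0: r = r^2 mod 47 = 10^2 = 6
  bit 4 = 0: r = r^2 mod 47 = 6^2 = 36
  bit 5 = 0: r = r^2 mod 47 = 36^2 = 27
  -> s = B^a = 27

Answer: 27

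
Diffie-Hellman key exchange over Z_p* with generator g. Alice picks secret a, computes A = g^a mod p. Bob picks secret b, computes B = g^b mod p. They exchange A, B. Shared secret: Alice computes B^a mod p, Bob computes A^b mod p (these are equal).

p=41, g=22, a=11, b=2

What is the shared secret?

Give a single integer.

A = 22^11 mod 41  (bits of 11 = 1011)
  bit 0 = 1: r = r^2 * 22 mod 41 = 1^2 * 22 = 1*22 = 22
  bit 1 = 0: r = r^2 mod 41 = 22^2 = 33
  bit 2 = 1: r = r^2 * 22 mod 41 = 33^2 * 22 = 23*22 = 14
  bit 3 = 1: r = r^2 * 22 mod 41 = 14^2 * 22 = 32*22 = 7
  -> A = 7
B = 22^2 mod 41  (bits of 2 = 10)
  bit 0 = 1: r = r^2 * 22 mod 41 = 1^2 * 22 = 1*22 = 22
  bit 1 = 0: r = r^2 mod 41 = 22^2 = 33
  -> B = 33
s = B^a = 33^11 mod 41  (bits of 11 = 1011)
  bit 0 = 1: r = r^2 * 33 mod 41 = 1^2 * 33 = 1*33 = 33
  bit 1 = 0: r = r^2 mod 41 = 33^2 = 23
  bit 2 = 1: r = r^2 * 33 mod 41 = 23^2 * 33 = 37*33 = 32
  bit 3 = 1: r = r^2 * 33 mod 41 = 32^2 * 33 = 40*33 = 8
  -> s = B^a = 8

Answer: 8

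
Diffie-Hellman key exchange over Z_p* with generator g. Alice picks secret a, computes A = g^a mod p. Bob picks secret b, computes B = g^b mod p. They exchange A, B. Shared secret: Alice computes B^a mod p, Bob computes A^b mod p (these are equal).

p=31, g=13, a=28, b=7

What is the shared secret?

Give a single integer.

Answer: 18

Derivation:
A = 13^28 mod 31  (bits of 28 = 11100)
  bit 0 = 1: r = r^2 * 13 mod 31 = 1^2 * 13 = 1*13 = 13
  bit 1 = 1: r = r^2 * 13 mod 31 = 13^2 * 13 = 14*13 = 27
  bit 2 = 1: r = r^2 * 13 mod 31 = 27^2 * 13 = 16*13 = 22
  bit 3 = 0: r = r^2 mod 31 = 22^2 = 19
  bit 4 = 0: r = r^2 mod 31 = 19^2 = 20
  -> A = 20
B = 13^7 mod 31  (bits of 7 = 111)
  bit 0 = 1: r = r^2 * 13 mod 31 = 1^2 * 13 = 1*13 = 13
  bit 1 = 1: r = r^2 * 13 mod 31 = 13^2 * 13 = 14*13 = 27
  bit 2 = 1: r = r^2 * 13 mod 31 = 27^2 * 13 = 16*13 = 22
  -> B = 22
s = B^a = 22^28 mod 31  (bits of 28 = 11100)
  bit 0 = 1: r = r^2 * 22 mod 31 = 1^2 * 22 = 1*22 = 22
  bit 1 = 1: r = r^2 * 22 mod 31 = 22^2 * 22 = 19*22 = 15
  bit 2 = 1: r = r^2 * 22 mod 31 = 15^2 * 22 = 8*22 = 21
  bit 3 = 0: r = r^2 mod 31 = 21^2 = 7
  bit 4 = 0: r = r^2 mod 31 = 7^2 = 18
  -> s = B^a = 18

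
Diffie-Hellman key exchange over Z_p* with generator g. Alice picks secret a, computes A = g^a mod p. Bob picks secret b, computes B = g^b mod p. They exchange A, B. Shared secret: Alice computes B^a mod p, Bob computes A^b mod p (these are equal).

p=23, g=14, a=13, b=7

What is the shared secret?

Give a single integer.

Answer: 7

Derivation:
A = 14^13 mod 23  (bits of 13 = 1101)
  bit 0 = 1: r = r^2 * 14 mod 23 = 1^2 * 14 = 1*14 = 14
  bit 1 = 1: r = r^2 * 14 mod 23 = 14^2 * 14 = 12*14 = 7
  bit 2 = 0: r = r^2 mod 23 = 7^2 = 3
  bit 3 = 1: r = r^2 * 14 mod 23 = 3^2 * 14 = 9*14 = 11
  -> A = 11
B = 14^7 mod 23  (bits of 7 = 111)
  bit 0 = 1: r = r^2 * 14 mod 23 = 1^2 * 14 = 1*14 = 14
  bit 1 = 1: r = r^2 * 14 mod 23 = 14^2 * 14 = 12*14 = 7
  bit 2 = 1: r = r^2 * 14 mod 23 = 7^2 * 14 = 3*14 = 19
  -> B = 19
s = B^a = 19^13 mod 23  (bits of 13 = 1101)
  bit 0 = 1: r = r^2 * 19 mod 23 = 1^2 * 19 = 1*19 = 19
  bit 1 = 1: r = r^2 * 19 mod 23 = 19^2 * 19 = 16*19 = 5
  bit 2 = 0: r = r^2 mod 23 = 5^2 = 2
  bit 3 = 1: r = r^2 * 19 mod 23 = 2^2 * 19 = 4*19 = 7
  -> s = B^a = 7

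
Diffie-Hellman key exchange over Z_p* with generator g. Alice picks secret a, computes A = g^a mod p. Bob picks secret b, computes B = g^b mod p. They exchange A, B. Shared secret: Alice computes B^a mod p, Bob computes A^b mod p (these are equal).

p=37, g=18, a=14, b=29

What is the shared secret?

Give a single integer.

Answer: 3

Derivation:
A = 18^14 mod 37  (bits of 14 = 1110)
  bit 0 = 1: r = r^2 * 18 mod 37 = 1^2 * 18 = 1*18 = 18
  bit 1 = 1: r = r^2 * 18 mod 37 = 18^2 * 18 = 28*18 = 23
  bit 2 = 1: r = r^2 * 18 mod 37 = 23^2 * 18 = 11*18 = 13
  bit 3 = 0: r = r^2 mod 37 = 13^2 = 21
  -> A = 21
B = 18^29 mod 37  (bits of 29 = 11101)
  bit 0 = 1: r = r^2 * 18 mod 37 = 1^2 * 18 = 1*18 = 18
  bit 1 = 1: r = r^2 * 18 mod 37 = 18^2 * 18 = 28*18 = 23
  bit 2 = 1: r = r^2 * 18 mod 37 = 23^2 * 18 = 11*18 = 13
  bit 3 = 0: r = r^2 mod 37 = 13^2 = 21
  bit 4 = 1: r = r^2 * 18 mod 37 = 21^2 * 18 = 34*18 = 20
  -> B = 20
s = B^a = 20^14 mod 37  (bits of 14 = 1110)
  bit 0 = 1: r = r^2 * 20 mod 37 = 1^2 * 20 = 1*20 = 20
  bit 1 = 1: r = r^2 * 20 mod 37 = 20^2 * 20 = 30*20 = 8
  bit 2 = 1: r = r^2 * 20 mod 37 = 8^2 * 20 = 27*20 = 22
  bit 3 = 0: r = r^2 mod 37 = 22^2 = 3
  -> s = B^a = 3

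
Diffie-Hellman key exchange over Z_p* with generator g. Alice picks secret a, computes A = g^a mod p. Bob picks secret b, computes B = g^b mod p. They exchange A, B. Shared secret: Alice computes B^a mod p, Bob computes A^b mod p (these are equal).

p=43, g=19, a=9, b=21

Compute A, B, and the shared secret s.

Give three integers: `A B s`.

A = 19^9 mod 43  (bits of 9 = 1001)
  bit 0 = 1: r = r^2 * 19 mod 43 = 1^2 * 19 = 1*19 = 19
  bit 1 = 0: r = r^2 mod 43 = 19^2 = 17
  bit 2 = 0: r = r^2 mod 43 = 17^2 = 31
  bit 3 = 1: r = r^2 * 19 mod 43 = 31^2 * 19 = 15*19 = 27
  -> A = 27
B = 19^21 mod 43  (bits of 21 = 10101)
  bit 0 = 1: r = r^2 * 19 mod 43 = 1^2 * 19 = 1*19 = 19
  bit 1 = 0: r = r^2 mod 43 = 19^2 = 17
  bit 2 = 1: r = r^2 * 19 mod 43 = 17^2 * 19 = 31*19 = 30
  bit 3 = 0: r = r^2 mod 43 = 30^2 = 40
  bit 4 = 1: r = r^2 * 19 mod 43 = 40^2 * 19 = 9*19 = 42
  -> B = 42
s = B^a = 42^9 mod 43  (bits of 9 = 1001)
  bit 0 = 1: r = r^2 * 42 mod 43 = 1^2 * 42 = 1*42 = 42
  bit 1 = 0: r = r^2 mod 43 = 42^2 = 1
  bit 2 = 0: r = r^2 mod 43 = 1^2 = 1
  bit 3 = 1: r = r^2 * 42 mod 43 = 1^2 * 42 = 1*42 = 42
  -> s = B^a = 42

Answer: 27 42 42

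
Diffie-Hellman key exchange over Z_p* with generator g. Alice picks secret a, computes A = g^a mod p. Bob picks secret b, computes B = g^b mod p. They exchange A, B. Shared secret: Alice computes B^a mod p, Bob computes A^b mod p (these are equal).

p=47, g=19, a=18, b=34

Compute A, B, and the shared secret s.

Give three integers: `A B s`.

A = 19^18 mod 47  (bits of 18 = 10010)
  bit 0 = 1: r = r^2 * 19 mod 47 = 1^2 * 19 = 1*19 = 19
  bit 1 = 0: r = r^2 mod 47 = 19^2 = 32
  bit 2 = 0: r = r^2 mod 47 = 32^2 = 37
  bit 3 = 1: r = r^2 * 19 mod 47 = 37^2 * 19 = 6*19 = 20
  bit 4 = 0: r = r^2 mod 47 = 20^2 = 24
  -> A = 24
B = 19^34 mod 47  (bits of 34 = 100010)
  bit 0 = 1: r = r^2 * 19 mod 47 = 1^2 * 19 = 1*19 = 19
  bit 1 = 0: r = r^2 mod 47 = 19^2 = 32
  bit 2 = 0: r = r^2 mod 47 = 32^2 = 37
  bit 3 = 0: r = r^2 mod 47 = 37^2 = 6
  bit 4 = 1: r = r^2 * 19 mod 47 = 6^2 * 19 = 36*19 = 26
  bit 5 = 0: r = r^2 mod 47 = 26^2 = 18
  -> B = 18
s = B^a = 18^18 mod 47  (bits of 18 = 10010)
  bit 0 = 1: r = r^2 * 18 mod 47 = 1^2 * 18 = 1*18 = 18
  bit 1 = 0: r = r^2 mod 47 = 18^2 = 42
  bit 2 = 0: r = r^2 mod 47 = 42^2 = 25
  bit 3 = 1: r = r^2 * 18 mod 47 = 25^2 * 18 = 14*18 = 17
  bit 4 = 0: r = r^2 mod 47 = 17^2 = 7
  -> s = B^a = 7

Answer: 24 18 7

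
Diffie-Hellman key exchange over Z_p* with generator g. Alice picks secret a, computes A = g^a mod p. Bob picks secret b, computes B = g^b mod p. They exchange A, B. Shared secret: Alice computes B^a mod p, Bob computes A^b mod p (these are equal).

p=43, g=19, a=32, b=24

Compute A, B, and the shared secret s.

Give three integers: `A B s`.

A = 19^32 mod 43  (bits of 32 = 100000)
  bit 0 = 1: r = r^2 * 19 mod 43 = 1^2 * 19 = 1*19 = 19
  bit 1 = 0: r = r^2 mod 43 = 19^2 = 17
  bit 2 = 0: r = r^2 mod 43 = 17^2 = 31
  bit 3 = 0: r = r^2 mod 43 = 31^2 = 15
  bit 4 = 0: r = r^2 mod 43 = 15^2 = 10
  bit 5 = 0: r = r^2 mod 43 = 10^2 = 14
  -> A = 14
B = 19^24 mod 43  (bits of 24 = 11000)
  bit 0 = 1: r = r^2 * 19 mod 43 = 1^2 * 19 = 1*19 = 19
  bit 1 = 1: r = r^2 * 19 mod 43 = 19^2 * 19 = 17*19 = 22
  bit 2 = 0: r = r^2 mod 43 = 22^2 = 11
  bit 3 = 0: r = r^2 mod 43 = 11^2 = 35
  bit 4 = 0: r = r^2 mod 43 = 35^2 = 21
  -> B = 21
s = B^a = 21^32 mod 43  (bits of 32 = 100000)
  bit 0 = 1: r = r^2 * 21 mod 43 = 1^2 * 21 = 1*21 = 21
  bit 1 = 0: r = r^2 mod 43 = 21^2 = 11
  bit 2 = 0: r = r^2 mod 43 = 11^2 = 35
  bit 3 = 0: r = r^2 mod 43 = 35^2 = 21
  bit 4 = 0: r = r^2 mod 43 = 21^2 = 11
  bit 5 = 0: r = r^2 mod 43 = 11^2 = 35
  -> s = B^a = 35

Answer: 14 21 35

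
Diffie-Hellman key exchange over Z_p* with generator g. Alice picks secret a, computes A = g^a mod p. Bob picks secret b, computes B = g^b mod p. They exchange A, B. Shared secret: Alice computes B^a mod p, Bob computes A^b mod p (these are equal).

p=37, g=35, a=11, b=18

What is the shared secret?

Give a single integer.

Answer: 36

Derivation:
A = 35^11 mod 37  (bits of 11 = 1011)
  bit 0 = 1: r = r^2 * 35 mod 37 = 1^2 * 35 = 1*35 = 35
  bit 1 = 0: r = r^2 mod 37 = 35^2 = 4
  bit 2 = 1: r = r^2 * 35 mod 37 = 4^2 * 35 = 16*35 = 5
  bit 3 = 1: r = r^2 * 35 mod 37 = 5^2 * 35 = 25*35 = 24
  -> A = 24
B = 35^18 mod 37  (bits of 18 = 10010)
  bit 0 = 1: r = r^2 * 35 mod 37 = 1^2 * 35 = 1*35 = 35
  bit 1 = 0: r = r^2 mod 37 = 35^2 = 4
  bit 2 = 0: r = r^2 mod 37 = 4^2 = 16
  bit 3 = 1: r = r^2 * 35 mod 37 = 16^2 * 35 = 34*35 = 6
  bit 4 = 0: r = r^2 mod 37 = 6^2 = 36
  -> B = 36
s = B^a = 36^11 mod 37  (bits of 11 = 1011)
  bit 0 = 1: r = r^2 * 36 mod 37 = 1^2 * 36 = 1*36 = 36
  bit 1 = 0: r = r^2 mod 37 = 36^2 = 1
  bit 2 = 1: r = r^2 * 36 mod 37 = 1^2 * 36 = 1*36 = 36
  bit 3 = 1: r = r^2 * 36 mod 37 = 36^2 * 36 = 1*36 = 36
  -> s = B^a = 36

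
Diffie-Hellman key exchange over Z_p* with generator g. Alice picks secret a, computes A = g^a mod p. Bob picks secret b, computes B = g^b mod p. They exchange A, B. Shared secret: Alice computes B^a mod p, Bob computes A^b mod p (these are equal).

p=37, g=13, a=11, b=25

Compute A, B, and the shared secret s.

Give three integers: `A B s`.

Answer: 15 5 2

Derivation:
A = 13^11 mod 37  (bits of 11 = 1011)
  bit 0 = 1: r = r^2 * 13 mod 37 = 1^2 * 13 = 1*13 = 13
  bit 1 = 0: r = r^2 mod 37 = 13^2 = 21
  bit 2 = 1: r = r^2 * 13 mod 37 = 21^2 * 13 = 34*13 = 35
  bit 3 = 1: r = r^2 * 13 mod 37 = 35^2 * 13 = 4*13 = 15
  -> A = 15
B = 13^25 mod 37  (bits of 25 = 11001)
  bit 0 = 1: r = r^2 * 13 mod 37 = 1^2 * 13 = 1*13 = 13
  bit 1 = 1: r = r^2 * 13 mod 37 = 13^2 * 13 = 21*13 = 14
  bit 2 = 0: r = r^2 mod 37 = 14^2 = 11
  bit 3 = 0: r = r^2 mod 37 = 11^2 = 10
  bit 4 = 1: r = r^2 * 13 mod 37 = 10^2 * 13 = 26*13 = 5
  -> B = 5
s = B^a = 5^11 mod 37  (bits of 11 = 1011)
  bit 0 = 1: r = r^2 * 5 mod 37 = 1^2 * 5 = 1*5 = 5
  bit 1 = 0: r = r^2 mod 37 = 5^2 = 25
  bit 2 = 1: r = r^2 * 5 mod 37 = 25^2 * 5 = 33*5 = 17
  bit 3 = 1: r = r^2 * 5 mod 37 = 17^2 * 5 = 30*5 = 2
  -> s = B^a = 2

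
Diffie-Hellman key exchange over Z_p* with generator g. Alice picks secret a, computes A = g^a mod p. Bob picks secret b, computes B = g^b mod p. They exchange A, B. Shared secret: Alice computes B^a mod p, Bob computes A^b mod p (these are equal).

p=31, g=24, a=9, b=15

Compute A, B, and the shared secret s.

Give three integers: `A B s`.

A = 24^9 mod 31  (bits of 9 = 1001)
  bit 0 = 1: r = r^2 * 24 mod 31 = 1^2 * 24 = 1*24 = 24
  bit 1 = 0: r = r^2 mod 31 = 24^2 = 18
  bit 2 = 0: r = r^2 mod 31 = 18^2 = 14
  bit 3 = 1: r = r^2 * 24 mod 31 = 14^2 * 24 = 10*24 = 23
  -> A = 23
B = 24^15 mod 31  (bits of 15 = 1111)
  bit 0 = 1: r = r^2 * 24 mod 31 = 1^2 * 24 = 1*24 = 24
  bit 1 = 1: r = r^2 * 24 mod 31 = 24^2 * 24 = 18*24 = 29
  bit 2 = 1: r = r^2 * 24 mod 31 = 29^2 * 24 = 4*24 = 3
  bit 3 = 1: r = r^2 * 24 mod 31 = 3^2 * 24 = 9*24 = 30
  -> B = 30
s = B^a = 30^9 mod 31  (bits of 9 = 1001)
  bit 0 = 1: r = r^2 * 30 mod 31 = 1^2 * 30 = 1*30 = 30
  bit 1 = 0: r = r^2 mod 31 = 30^2 = 1
  bit 2 = 0: r = r^2 mod 31 = 1^2 = 1
  bit 3 = 1: r = r^2 * 30 mod 31 = 1^2 * 30 = 1*30 = 30
  -> s = B^a = 30

Answer: 23 30 30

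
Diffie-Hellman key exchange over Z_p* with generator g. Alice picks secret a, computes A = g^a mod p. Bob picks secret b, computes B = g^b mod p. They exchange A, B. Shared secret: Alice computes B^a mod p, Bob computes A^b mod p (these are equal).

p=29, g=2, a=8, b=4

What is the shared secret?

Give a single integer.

A = 2^8 mod 29  (bits of 8 = 1000)
  bit 0 = 1: r = r^2 * 2 mod 29 = 1^2 * 2 = 1*2 = 2
  bit 1 = 0: r = r^2 mod 29 = 2^2 = 4
  bit 2 = 0: r = r^2 mod 29 = 4^2 = 16
  bit 3 = 0: r = r^2 mod 29 = 16^2 = 24
  -> A = 24
B = 2^4 mod 29  (bits of 4 = 100)
  bit 0 = 1: r = r^2 * 2 mod 29 = 1^2 * 2 = 1*2 = 2
  bit 1 = 0: r = r^2 mod 29 = 2^2 = 4
  bit 2 = 0: r = r^2 mod 29 = 4^2 = 16
  -> B = 16
s = B^a = 16^8 mod 29  (bits of 8 = 1000)
  bit 0 = 1: r = r^2 * 16 mod 29 = 1^2 * 16 = 1*16 = 16
  bit 1 = 0: r = r^2 mod 29 = 16^2 = 24
  bit 2 = 0: r = r^2 mod 29 = 24^2 = 25
  bit 3 = 0: r = r^2 mod 29 = 25^2 = 16
  -> s = B^a = 16

Answer: 16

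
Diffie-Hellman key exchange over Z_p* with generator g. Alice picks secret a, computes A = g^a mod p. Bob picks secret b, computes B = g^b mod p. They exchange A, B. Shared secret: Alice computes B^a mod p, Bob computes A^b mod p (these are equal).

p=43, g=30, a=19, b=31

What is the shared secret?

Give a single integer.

A = 30^19 mod 43  (bits of 19 = 10011)
  bit 0 = 1: r = r^2 * 30 mod 43 = 1^2 * 30 = 1*30 = 30
  bit 1 = 0: r = r^2 mod 43 = 30^2 = 40
  bit 2 = 0: r = r^2 mod 43 = 40^2 = 9
  bit 3 = 1: r = r^2 * 30 mod 43 = 9^2 * 30 = 38*30 = 22
  bit 4 = 1: r = r^2 * 30 mod 43 = 22^2 * 30 = 11*30 = 29
  -> A = 29
B = 30^31 mod 43  (bits of 31 = 11111)
  bit 0 = 1: r = r^2 * 30 mod 43 = 1^2 * 30 = 1*30 = 30
  bit 1 = 1: r = r^2 * 30 mod 43 = 30^2 * 30 = 40*30 = 39
  bit 2 = 1: r = r^2 * 30 mod 43 = 39^2 * 30 = 16*30 = 7
  bit 3 = 1: r = r^2 * 30 mod 43 = 7^2 * 30 = 6*30 = 8
  bit 4 = 1: r = r^2 * 30 mod 43 = 8^2 * 30 = 21*30 = 28
  -> B = 28
s = B^a = 28^19 mod 43  (bits of 19 = 10011)
  bit 0 = 1: r = r^2 * 28 mod 43 = 1^2 * 28 = 1*28 = 28
  bit 1 = 0: r = r^2 mod 43 = 28^2 = 10
  bit 2 = 0: r = r^2 mod 43 = 10^2 = 14
  bit 3 = 1: r = r^2 * 28 mod 43 = 14^2 * 28 = 24*28 = 27
  bit 4 = 1: r = r^2 * 28 mod 43 = 27^2 * 28 = 41*28 = 30
  -> s = B^a = 30

Answer: 30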